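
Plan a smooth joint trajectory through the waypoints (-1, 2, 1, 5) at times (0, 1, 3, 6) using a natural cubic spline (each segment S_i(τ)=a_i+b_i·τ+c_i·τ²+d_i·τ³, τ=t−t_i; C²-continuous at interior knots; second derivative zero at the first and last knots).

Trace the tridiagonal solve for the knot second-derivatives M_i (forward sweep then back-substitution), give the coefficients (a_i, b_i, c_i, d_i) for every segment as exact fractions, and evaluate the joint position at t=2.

Δ: Δ0=3, Δ1=-1/2, Δ2=4/3
row 1: diag=6, rhs=-21; c'=1/3, d'=-7/2
row 2: denom=10−2·1/3=28/3; d'=(11−2·-7/2)/(28/3)=27/14
back: M2=27/14
back: M1=-7/2−1/3·27/14=-29/7
M: M0=0, M1=-29/7, M2=27/14, M3=0
seg 0: a=-1, c=M0/2=0, d=(M1−M0)/(6·1)=-29/42, b=Δ0−h0·(2M0+M1)/6=155/42
seg 1: a=2, c=M1/2=-29/14, d=(M2−M1)/(6·2)=85/168, b=Δ1−h1·(2M1+M2)/6=34/21
seg 2: a=1, c=M2/2=27/28, d=(M3−M2)/(6·3)=-3/28, b=Δ2−h2·(2M2+M3)/6=-25/42
t_q=2 → seg 1, τ=1; S=2+34/21·τ+-29/14·τ²+85/168·τ³=115/56

  seg 0: a=-1 b=155/42 c=0 d=-29/42
  seg 1: a=2 b=34/21 c=-29/14 d=85/168
  seg 2: a=1 b=-25/42 c=27/28 d=-3/28
S(2) = 115/56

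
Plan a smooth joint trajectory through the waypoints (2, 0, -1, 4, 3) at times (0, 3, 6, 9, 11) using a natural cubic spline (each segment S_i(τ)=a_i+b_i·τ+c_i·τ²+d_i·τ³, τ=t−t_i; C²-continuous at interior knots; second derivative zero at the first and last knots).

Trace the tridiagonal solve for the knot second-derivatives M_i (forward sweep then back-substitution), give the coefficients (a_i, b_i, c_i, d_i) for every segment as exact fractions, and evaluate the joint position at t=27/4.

  seg 0: a=2 b=-467/828 c=0 d=-85/7452
  seg 1: a=0 b=-361/414 c=-85/828 d=701/7452
  seg 2: a=-1 b=871/828 c=154/207 d=-1339/7452
  seg 3: a=4 b=275/414 c=-241/276 d=241/1656
S(27/4) = 775/5888

Δ: Δ0=-2/3, Δ1=-1/3, Δ2=5/3, Δ3=-1/2
row 1: diag=12, rhs=2; c'=1/4, d'=1/6
row 2: denom=12−3·1/4=45/4; d'=(12−3·1/6)/(45/4)=46/45
row 3: denom=10−3·4/15=46/5; d'=(-13−3·46/45)/(46/5)=-241/138
back: M3=-241/138
back: M2=46/45−4/15·-241/138=308/207
back: M1=1/6−1/4·308/207=-85/414
M: M0=0, M1=-85/414, M2=308/207, M3=-241/138, M4=0
seg 0: a=2, c=M0/2=0, d=(M1−M0)/(6·3)=-85/7452, b=Δ0−h0·(2M0+M1)/6=-467/828
seg 1: a=0, c=M1/2=-85/828, d=(M2−M1)/(6·3)=701/7452, b=Δ1−h1·(2M1+M2)/6=-361/414
seg 2: a=-1, c=M2/2=154/207, d=(M3−M2)/(6·3)=-1339/7452, b=Δ2−h2·(2M2+M3)/6=871/828
seg 3: a=4, c=M3/2=-241/276, d=(M4−M3)/(6·2)=241/1656, b=Δ3−h3·(2M3+M4)/6=275/414
t_q=27/4 → seg 2, τ=3/4; S=-1+871/828·τ+154/207·τ²+-1339/7452·τ³=775/5888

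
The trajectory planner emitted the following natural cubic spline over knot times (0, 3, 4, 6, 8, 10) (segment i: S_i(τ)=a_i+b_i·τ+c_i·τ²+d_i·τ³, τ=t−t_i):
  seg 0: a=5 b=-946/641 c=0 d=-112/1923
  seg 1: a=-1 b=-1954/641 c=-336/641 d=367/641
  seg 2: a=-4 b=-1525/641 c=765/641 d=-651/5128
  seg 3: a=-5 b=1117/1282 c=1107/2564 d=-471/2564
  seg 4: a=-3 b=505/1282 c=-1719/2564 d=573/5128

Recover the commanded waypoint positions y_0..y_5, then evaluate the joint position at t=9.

y_0 = S_0(0) = a_0 = 5
y_1 = S_1(0) = a_1 = -1
y_2 = S_2(0) = a_2 = -4
y_3 = S_3(0) = a_3 = -5
y_4 = S_4(0) = a_4 = -3
y_5 = S_4(2) = -4
t_q=9 is in segment 4 (τ=1); S_4(τ)=-16229/5128

y_0=5 y_1=-1 y_2=-4 y_3=-5 y_4=-3 y_5=-4
S(9) = -16229/5128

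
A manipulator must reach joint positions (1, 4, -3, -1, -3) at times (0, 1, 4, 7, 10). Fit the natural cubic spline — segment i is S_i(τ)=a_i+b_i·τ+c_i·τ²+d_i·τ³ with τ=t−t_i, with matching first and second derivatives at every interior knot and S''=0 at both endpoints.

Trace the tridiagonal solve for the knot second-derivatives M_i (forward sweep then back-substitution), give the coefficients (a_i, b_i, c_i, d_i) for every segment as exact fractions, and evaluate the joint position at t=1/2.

  seg 0: a=1 b=313/81 c=0 d=-70/81
  seg 1: a=4 b=103/81 c=-70/27 d=338/729
  seg 2: a=-3 b=-143/81 c=128/81 d=-187/729
  seg 3: a=-1 b=64/81 c=-59/81 d=59/729
S(1/2) = 305/108

Δ: Δ0=3, Δ1=-7/3, Δ2=2/3, Δ3=-2/3
row 1: diag=8, rhs=-32; c'=3/8, d'=-4
row 2: denom=12−3·3/8=87/8; d'=(18−3·-4)/(87/8)=80/29
row 3: denom=12−3·8/29=324/29; d'=(-8−3·80/29)/(324/29)=-118/81
back: M3=-118/81
back: M2=80/29−8/29·-118/81=256/81
back: M1=-4−3/8·256/81=-140/27
M: M0=0, M1=-140/27, M2=256/81, M3=-118/81, M4=0
seg 0: a=1, c=M0/2=0, d=(M1−M0)/(6·1)=-70/81, b=Δ0−h0·(2M0+M1)/6=313/81
seg 1: a=4, c=M1/2=-70/27, d=(M2−M1)/(6·3)=338/729, b=Δ1−h1·(2M1+M2)/6=103/81
seg 2: a=-3, c=M2/2=128/81, d=(M3−M2)/(6·3)=-187/729, b=Δ2−h2·(2M2+M3)/6=-143/81
seg 3: a=-1, c=M3/2=-59/81, d=(M4−M3)/(6·3)=59/729, b=Δ3−h3·(2M3+M4)/6=64/81
t_q=1/2 → seg 0, τ=1/2; S=1+313/81·τ+0·τ²+-70/81·τ³=305/108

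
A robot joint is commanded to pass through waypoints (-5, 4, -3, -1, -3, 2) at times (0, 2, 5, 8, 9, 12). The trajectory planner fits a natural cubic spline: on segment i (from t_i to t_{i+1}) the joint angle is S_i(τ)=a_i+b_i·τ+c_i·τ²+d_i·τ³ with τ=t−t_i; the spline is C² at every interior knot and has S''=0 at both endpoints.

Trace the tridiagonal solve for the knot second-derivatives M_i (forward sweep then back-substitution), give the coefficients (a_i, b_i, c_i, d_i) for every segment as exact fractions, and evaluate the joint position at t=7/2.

Δ: Δ0=9/2, Δ1=-7/3, Δ2=2/3, Δ3=-2, Δ4=5/3
row 1: diag=10, rhs=-41; c'=3/10, d'=-41/10
row 2: denom=12−3·3/10=111/10; d'=(18−3·-41/10)/(111/10)=101/37
row 3: denom=8−3·10/37=266/37; d'=(-16−3·101/37)/(266/37)=-895/266
row 4: denom=8−1·37/266=2091/266; d'=(22−1·-895/266)/(2091/266)=2249/697
back: M4=2249/697
back: M3=-895/266−37/266·2249/697=-2658/697
back: M2=101/37−10/37·-2658/697=2621/697
back: M1=-41/10−3/10·2621/697=-3644/697
M: M0=0, M1=-3644/697, M2=2621/697, M3=-2658/697, M4=2249/697, M5=0
seg 0: a=-5, c=M0/2=0, d=(M1−M0)/(6·2)=-911/2091, b=Δ0−h0·(2M0+M1)/6=26107/4182
seg 1: a=4, c=M1/2=-1822/697, d=(M2−M1)/(6·3)=6265/12546, b=Δ1−h1·(2M1+M2)/6=4243/4182
seg 2: a=-3, c=M2/2=2621/1394, d=(M3−M2)/(6·3)=-5279/12546, b=Δ2−h2·(2M2+M3)/6=-146/123
seg 3: a=-1, c=M3/2=-1329/697, d=(M4−M3)/(6·1)=4907/4182, b=Δ3−h3·(2M3+M4)/6=-5297/4182
seg 4: a=-3, c=M4/2=2249/1394, d=(M5−M4)/(6·3)=-2249/12546, b=Δ4−h4·(2M4+M5)/6=-3262/2091
t_q=7/2 → seg 1, τ=3/2; S=4+4243/4182·τ+-1822/697·τ²+6265/12546·τ³=14783/11152

  seg 0: a=-5 b=26107/4182 c=0 d=-911/2091
  seg 1: a=4 b=4243/4182 c=-1822/697 d=6265/12546
  seg 2: a=-3 b=-146/123 c=2621/1394 d=-5279/12546
  seg 3: a=-1 b=-5297/4182 c=-1329/697 d=4907/4182
  seg 4: a=-3 b=-3262/2091 c=2249/1394 d=-2249/12546
S(7/2) = 14783/11152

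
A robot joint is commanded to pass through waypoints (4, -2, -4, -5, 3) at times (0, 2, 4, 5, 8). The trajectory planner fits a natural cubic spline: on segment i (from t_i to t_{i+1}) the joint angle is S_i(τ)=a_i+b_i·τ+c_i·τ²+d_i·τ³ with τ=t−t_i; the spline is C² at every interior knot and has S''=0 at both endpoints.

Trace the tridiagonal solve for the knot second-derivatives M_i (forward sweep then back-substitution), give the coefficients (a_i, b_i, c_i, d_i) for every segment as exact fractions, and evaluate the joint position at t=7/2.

Δ: Δ0=-3, Δ1=-1, Δ2=-1, Δ3=8/3
row 1: diag=8, rhs=12; c'=1/4, d'=3/2
row 2: denom=6−2·1/4=11/2; d'=(0−2·3/2)/(11/2)=-6/11
row 3: denom=8−1·2/11=86/11; d'=(22−1·-6/11)/(86/11)=124/43
back: M3=124/43
back: M2=-6/11−2/11·124/43=-46/43
back: M1=3/2−1/4·-46/43=76/43
M: M0=0, M1=76/43, M2=-46/43, M3=124/43, M4=0
seg 0: a=4, c=M0/2=0, d=(M1−M0)/(6·2)=19/129, b=Δ0−h0·(2M0+M1)/6=-463/129
seg 1: a=-2, c=M1/2=38/43, d=(M2−M1)/(6·2)=-61/258, b=Δ1−h1·(2M1+M2)/6=-235/129
seg 2: a=-4, c=M2/2=-23/43, d=(M3−M2)/(6·1)=85/129, b=Δ2−h2·(2M2+M3)/6=-145/129
seg 3: a=-5, c=M3/2=62/43, d=(M4−M3)/(6·3)=-62/387, b=Δ3−h3·(2M3+M4)/6=-28/129
t_q=7/2 → seg 1, τ=3/2; S=-2+-235/129·τ+38/43·τ²+-61/258·τ³=-2437/688

  seg 0: a=4 b=-463/129 c=0 d=19/129
  seg 1: a=-2 b=-235/129 c=38/43 d=-61/258
  seg 2: a=-4 b=-145/129 c=-23/43 d=85/129
  seg 3: a=-5 b=-28/129 c=62/43 d=-62/387
S(7/2) = -2437/688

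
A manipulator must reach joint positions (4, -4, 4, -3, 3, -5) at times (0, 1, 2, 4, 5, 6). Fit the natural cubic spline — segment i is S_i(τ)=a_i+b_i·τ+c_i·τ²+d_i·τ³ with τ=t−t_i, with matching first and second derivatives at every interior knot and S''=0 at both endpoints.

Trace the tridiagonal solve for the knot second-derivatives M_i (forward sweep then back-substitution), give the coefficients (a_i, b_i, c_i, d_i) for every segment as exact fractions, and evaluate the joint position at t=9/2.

  seg 0: a=4 b=-4027/310 c=0 d=1547/310
  seg 1: a=-4 b=307/155 c=4641/310 d=-555/62
  seg 2: a=4 b=1571/310 c=-1842/155 d=19/5
  seg 3: a=-3 b=971/310 c=1692/155 d=-499/62
  seg 4: a=3 b=127/155 c=-4101/310 d=1367/310
S(9/2) = 717/2480

Δ: Δ0=-8, Δ1=8, Δ2=-7/2, Δ3=6, Δ4=-8
row 1: diag=4, rhs=96; c'=1/4, d'=24
row 2: denom=6−1·1/4=23/4; d'=(-69−1·24)/(23/4)=-372/23
row 3: denom=6−2·8/23=122/23; d'=(57−2·-372/23)/(122/23)=2055/122
row 4: denom=4−1·23/122=465/122; d'=(-84−1·2055/122)/(465/122)=-4101/155
back: M4=-4101/155
back: M3=2055/122−23/122·-4101/155=3384/155
back: M2=-372/23−8/23·3384/155=-3684/155
back: M1=24−1/4·-3684/155=4641/155
M: M0=0, M1=4641/155, M2=-3684/155, M3=3384/155, M4=-4101/155, M5=0
seg 0: a=4, c=M0/2=0, d=(M1−M0)/(6·1)=1547/310, b=Δ0−h0·(2M0+M1)/6=-4027/310
seg 1: a=-4, c=M1/2=4641/310, d=(M2−M1)/(6·1)=-555/62, b=Δ1−h1·(2M1+M2)/6=307/155
seg 2: a=4, c=M2/2=-1842/155, d=(M3−M2)/(6·2)=19/5, b=Δ2−h2·(2M2+M3)/6=1571/310
seg 3: a=-3, c=M3/2=1692/155, d=(M4−M3)/(6·1)=-499/62, b=Δ3−h3·(2M3+M4)/6=971/310
seg 4: a=3, c=M4/2=-4101/310, d=(M5−M4)/(6·1)=1367/310, b=Δ4−h4·(2M4+M5)/6=127/155
t_q=9/2 → seg 3, τ=1/2; S=-3+971/310·τ+1692/155·τ²+-499/62·τ³=717/2480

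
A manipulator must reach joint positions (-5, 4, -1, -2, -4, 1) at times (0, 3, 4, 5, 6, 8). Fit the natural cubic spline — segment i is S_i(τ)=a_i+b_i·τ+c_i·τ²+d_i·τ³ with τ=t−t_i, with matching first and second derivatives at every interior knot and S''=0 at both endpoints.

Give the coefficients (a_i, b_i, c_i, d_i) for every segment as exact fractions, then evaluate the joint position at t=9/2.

Δ: Δ0=3, Δ1=-5, Δ2=-1, Δ3=-2, Δ4=5/2
row 1: diag=8, rhs=-48; c'=1/8, d'=-6
row 2: denom=4−1·1/8=31/8; d'=(24−1·-6)/(31/8)=240/31
row 3: denom=4−1·8/31=116/31; d'=(-6−1·240/31)/(116/31)=-213/58
row 4: denom=6−1·31/116=665/116; d'=(27−1·-213/58)/(665/116)=3558/665
back: M4=3558/665
back: M3=-213/58−31/116·3558/665=-3393/665
back: M2=240/31−8/31·-3393/665=6024/665
back: M1=-6−1/8·6024/665=-4743/665
M: M0=0, M1=-4743/665, M2=6024/665, M3=-3393/665, M4=3558/665, M5=0
seg 0: a=-5, c=M0/2=0, d=(M1−M0)/(6·3)=-527/1330, b=Δ0−h0·(2M0+M1)/6=8733/1330
seg 1: a=4, c=M1/2=-4743/1330, d=(M2−M1)/(6·1)=3589/1330, b=Δ1−h1·(2M1+M2)/6=-2748/665
seg 2: a=-1, c=M2/2=3012/665, d=(M3−M2)/(6·1)=-3139/1330, b=Δ2−h2·(2M2+M3)/6=-843/266
seg 3: a=-2, c=M3/2=-3393/1330, d=(M4−M3)/(6·1)=331/190, b=Δ3−h3·(2M3+M4)/6=-792/665
seg 4: a=-4, c=M4/2=1779/665, d=(M5−M4)/(6·2)=-593/1330, b=Δ4−h4·(2M4+M5)/6=-1419/1330
t_q=9/2 → seg 2, τ=1/2; S=-1+-843/266·τ+3012/665·τ²+-3139/1330·τ³=-18591/10640

  seg 0: a=-5 b=8733/1330 c=0 d=-527/1330
  seg 1: a=4 b=-2748/665 c=-4743/1330 d=3589/1330
  seg 2: a=-1 b=-843/266 c=3012/665 d=-3139/1330
  seg 3: a=-2 b=-792/665 c=-3393/1330 d=331/190
  seg 4: a=-4 b=-1419/1330 c=1779/665 d=-593/1330
S(9/2) = -18591/10640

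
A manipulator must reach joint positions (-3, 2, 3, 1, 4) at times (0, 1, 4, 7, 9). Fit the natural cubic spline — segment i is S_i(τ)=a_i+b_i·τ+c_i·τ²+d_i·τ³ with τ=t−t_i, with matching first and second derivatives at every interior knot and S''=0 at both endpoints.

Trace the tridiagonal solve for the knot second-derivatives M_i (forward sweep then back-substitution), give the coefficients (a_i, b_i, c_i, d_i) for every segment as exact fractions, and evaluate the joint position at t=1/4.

  seg 0: a=-3 b=8917/1596 c=0 d=-937/1596
  seg 1: a=2 b=3053/798 c=-937/532 d=953/4788
  seg 2: a=3 b=-2183/1596 c=4/133 d=325/4788
  seg 3: a=1 b=515/798 c=341/532 d=-341/3192
S(1/4) = -54899/34048

Δ: Δ0=5, Δ1=1/3, Δ2=-2/3, Δ3=3/2
row 1: diag=8, rhs=-28; c'=3/8, d'=-7/2
row 2: denom=12−3·3/8=87/8; d'=(-6−3·-7/2)/(87/8)=12/29
row 3: denom=10−3·8/29=266/29; d'=(13−3·12/29)/(266/29)=341/266
back: M3=341/266
back: M2=12/29−8/29·341/266=8/133
back: M1=-7/2−3/8·8/133=-937/266
M: M0=0, M1=-937/266, M2=8/133, M3=341/266, M4=0
seg 0: a=-3, c=M0/2=0, d=(M1−M0)/(6·1)=-937/1596, b=Δ0−h0·(2M0+M1)/6=8917/1596
seg 1: a=2, c=M1/2=-937/532, d=(M2−M1)/(6·3)=953/4788, b=Δ1−h1·(2M1+M2)/6=3053/798
seg 2: a=3, c=M2/2=4/133, d=(M3−M2)/(6·3)=325/4788, b=Δ2−h2·(2M2+M3)/6=-2183/1596
seg 3: a=1, c=M3/2=341/532, d=(M4−M3)/(6·2)=-341/3192, b=Δ3−h3·(2M3+M4)/6=515/798
t_q=1/4 → seg 0, τ=1/4; S=-3+8917/1596·τ+0·τ²+-937/1596·τ³=-54899/34048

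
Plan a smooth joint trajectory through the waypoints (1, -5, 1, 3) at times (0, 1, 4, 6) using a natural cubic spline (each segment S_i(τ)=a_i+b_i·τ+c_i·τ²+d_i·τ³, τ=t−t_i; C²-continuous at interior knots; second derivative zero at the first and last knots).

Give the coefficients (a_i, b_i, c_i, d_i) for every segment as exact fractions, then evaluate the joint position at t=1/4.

  seg 0: a=1 b=-509/71 c=0 d=83/71
  seg 1: a=-5 b=-260/71 c=249/71 d=-115/213
  seg 2: a=1 b=199/71 c=-96/71 d=16/71
S(1/4) = -3517/4544

Δ: Δ0=-6, Δ1=2, Δ2=1
row 1: diag=8, rhs=48; c'=3/8, d'=6
row 2: denom=10−3·3/8=71/8; d'=(-6−3·6)/(71/8)=-192/71
back: M2=-192/71
back: M1=6−3/8·-192/71=498/71
M: M0=0, M1=498/71, M2=-192/71, M3=0
seg 0: a=1, c=M0/2=0, d=(M1−M0)/(6·1)=83/71, b=Δ0−h0·(2M0+M1)/6=-509/71
seg 1: a=-5, c=M1/2=249/71, d=(M2−M1)/(6·3)=-115/213, b=Δ1−h1·(2M1+M2)/6=-260/71
seg 2: a=1, c=M2/2=-96/71, d=(M3−M2)/(6·2)=16/71, b=Δ2−h2·(2M2+M3)/6=199/71
t_q=1/4 → seg 0, τ=1/4; S=1+-509/71·τ+0·τ²+83/71·τ³=-3517/4544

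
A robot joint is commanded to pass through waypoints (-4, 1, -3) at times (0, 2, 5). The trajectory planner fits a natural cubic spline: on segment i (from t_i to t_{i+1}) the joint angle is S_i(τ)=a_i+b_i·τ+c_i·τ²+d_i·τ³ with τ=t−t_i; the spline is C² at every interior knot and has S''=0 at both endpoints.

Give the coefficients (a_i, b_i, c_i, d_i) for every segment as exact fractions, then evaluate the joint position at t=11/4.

Δ: Δ0=5/2, Δ1=-4/3
row 1: diag=10, rhs=-23; c'=3/10, d'=-23/10
back: M1=-23/10
M: M0=0, M1=-23/10, M2=0
seg 0: a=-4, c=M0/2=0, d=(M1−M0)/(6·2)=-23/120, b=Δ0−h0·(2M0+M1)/6=49/15
seg 1: a=1, c=M1/2=-23/20, d=(M2−M1)/(6·3)=23/180, b=Δ1−h1·(2M1+M2)/6=29/30
t_q=11/4 → seg 1, τ=3/4; S=1+29/30·τ+-23/20·τ²+23/180·τ³=1449/1280

  seg 0: a=-4 b=49/15 c=0 d=-23/120
  seg 1: a=1 b=29/30 c=-23/20 d=23/180
S(11/4) = 1449/1280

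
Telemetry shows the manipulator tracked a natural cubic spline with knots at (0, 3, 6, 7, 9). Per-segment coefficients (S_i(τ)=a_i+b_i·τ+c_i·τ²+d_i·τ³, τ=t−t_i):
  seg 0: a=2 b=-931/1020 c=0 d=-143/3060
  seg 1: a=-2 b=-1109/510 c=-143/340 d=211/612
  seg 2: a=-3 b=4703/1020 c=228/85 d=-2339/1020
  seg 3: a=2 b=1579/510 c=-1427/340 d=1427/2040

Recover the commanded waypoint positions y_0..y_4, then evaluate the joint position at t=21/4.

y_0=2 y_1=-2 y_2=-3 y_3=2 y_4=-3
S(21/4) = -110861/21760

y_0 = S_0(0) = a_0 = 2
y_1 = S_1(0) = a_1 = -2
y_2 = S_2(0) = a_2 = -3
y_3 = S_3(0) = a_3 = 2
y_4 = S_3(2) = -3
t_q=21/4 is in segment 1 (τ=9/4); S_1(τ)=-110861/21760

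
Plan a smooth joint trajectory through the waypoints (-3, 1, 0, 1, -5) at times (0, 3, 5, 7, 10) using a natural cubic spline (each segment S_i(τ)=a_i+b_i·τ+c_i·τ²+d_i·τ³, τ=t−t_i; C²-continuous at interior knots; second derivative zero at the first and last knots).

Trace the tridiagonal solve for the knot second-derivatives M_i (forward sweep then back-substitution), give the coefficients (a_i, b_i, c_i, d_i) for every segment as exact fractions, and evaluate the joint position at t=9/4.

Δ: Δ0=4/3, Δ1=-1/2, Δ2=1/2, Δ3=-2
row 1: diag=10, rhs=-11; c'=1/5, d'=-11/10
row 2: denom=8−2·1/5=38/5; d'=(6−2·-11/10)/(38/5)=41/38
row 3: denom=10−2·5/19=180/19; d'=(-15−2·41/38)/(180/19)=-163/90
back: M3=-163/90
back: M2=41/38−5/19·-163/90=14/9
back: M1=-11/10−1/5·14/9=-127/90
M: M0=0, M1=-127/90, M2=14/9, M3=-163/90, M4=0
seg 0: a=-3, c=M0/2=0, d=(M1−M0)/(6·3)=-127/1620, b=Δ0−h0·(2M0+M1)/6=367/180
seg 1: a=1, c=M1/2=-127/180, d=(M2−M1)/(6·2)=89/360, b=Δ1−h1·(2M1+M2)/6=-7/90
seg 2: a=0, c=M2/2=7/9, d=(M3−M2)/(6·2)=-101/360, b=Δ2−h2·(2M2+M3)/6=1/15
seg 3: a=1, c=M3/2=-163/180, d=(M4−M3)/(6·3)=163/1620, b=Δ3−h3·(2M3+M4)/6=-17/90
t_q=9/4 → seg 0, τ=9/4; S=-3+367/180·τ+0·τ²+-127/1620·τ³=889/1280

  seg 0: a=-3 b=367/180 c=0 d=-127/1620
  seg 1: a=1 b=-7/90 c=-127/180 d=89/360
  seg 2: a=0 b=1/15 c=7/9 d=-101/360
  seg 3: a=1 b=-17/90 c=-163/180 d=163/1620
S(9/4) = 889/1280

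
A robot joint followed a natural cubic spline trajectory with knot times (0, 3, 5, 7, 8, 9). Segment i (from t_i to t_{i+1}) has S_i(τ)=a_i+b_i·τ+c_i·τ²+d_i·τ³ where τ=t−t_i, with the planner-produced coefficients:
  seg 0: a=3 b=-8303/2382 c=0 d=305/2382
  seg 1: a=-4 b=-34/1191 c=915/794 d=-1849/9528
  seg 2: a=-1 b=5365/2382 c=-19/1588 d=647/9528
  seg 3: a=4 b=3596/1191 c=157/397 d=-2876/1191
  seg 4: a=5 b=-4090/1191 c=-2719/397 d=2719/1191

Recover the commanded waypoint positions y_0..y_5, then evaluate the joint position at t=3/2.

y_0 = S_0(0) = a_0 = 3
y_1 = S_1(0) = a_1 = -4
y_2 = S_2(0) = a_2 = -1
y_3 = S_3(0) = a_3 = 4
y_4 = S_4(0) = a_4 = 5
y_5 = S_4(1) = -3
t_q=3/2 is in segment 0 (τ=3/2); S_0(τ)=-11411/6352

y_0=3 y_1=-4 y_2=-1 y_3=4 y_4=5 y_5=-3
S(3/2) = -11411/6352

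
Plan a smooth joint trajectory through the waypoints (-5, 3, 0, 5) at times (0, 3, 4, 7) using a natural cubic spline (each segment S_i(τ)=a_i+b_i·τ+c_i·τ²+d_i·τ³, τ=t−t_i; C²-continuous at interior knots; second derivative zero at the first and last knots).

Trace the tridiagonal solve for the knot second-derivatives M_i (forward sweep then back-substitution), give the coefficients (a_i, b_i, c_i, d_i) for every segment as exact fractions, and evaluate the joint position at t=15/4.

Δ: Δ0=8/3, Δ1=-3, Δ2=5/3
row 1: diag=8, rhs=-34; c'=1/8, d'=-17/4
row 2: denom=8−1·1/8=63/8; d'=(28−1·-17/4)/(63/8)=86/21
back: M2=86/21
back: M1=-17/4−1/8·86/21=-100/21
M: M0=0, M1=-100/21, M2=86/21, M3=0
seg 0: a=-5, c=M0/2=0, d=(M1−M0)/(6·3)=-50/189, b=Δ0−h0·(2M0+M1)/6=106/21
seg 1: a=3, c=M1/2=-50/21, d=(M2−M1)/(6·1)=31/21, b=Δ1−h1·(2M1+M2)/6=-44/21
seg 2: a=0, c=M2/2=43/21, d=(M3−M2)/(6·3)=-43/189, b=Δ2−h2·(2M2+M3)/6=-17/7
t_q=15/4 → seg 1, τ=3/4; S=3+-44/21·τ+-50/21·τ²+31/21·τ³=319/448

  seg 0: a=-5 b=106/21 c=0 d=-50/189
  seg 1: a=3 b=-44/21 c=-50/21 d=31/21
  seg 2: a=0 b=-17/7 c=43/21 d=-43/189
S(15/4) = 319/448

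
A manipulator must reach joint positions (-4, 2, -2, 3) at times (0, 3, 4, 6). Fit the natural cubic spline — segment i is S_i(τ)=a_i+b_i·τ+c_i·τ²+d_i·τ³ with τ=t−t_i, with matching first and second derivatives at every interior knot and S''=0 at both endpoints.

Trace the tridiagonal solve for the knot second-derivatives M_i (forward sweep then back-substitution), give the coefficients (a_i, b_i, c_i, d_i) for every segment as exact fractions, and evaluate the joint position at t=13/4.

  seg 0: a=-4 b=443/94 c=0 d=-85/282
  seg 1: a=2 b=-161/47 c=-255/94 d=201/94
  seg 2: a=-2 b=-229/94 c=174/47 d=-29/47
S(13/4) = 6061/6016

Δ: Δ0=2, Δ1=-4, Δ2=5/2
row 1: diag=8, rhs=-36; c'=1/8, d'=-9/2
row 2: denom=6−1·1/8=47/8; d'=(39−1·-9/2)/(47/8)=348/47
back: M2=348/47
back: M1=-9/2−1/8·348/47=-255/47
M: M0=0, M1=-255/47, M2=348/47, M3=0
seg 0: a=-4, c=M0/2=0, d=(M1−M0)/(6·3)=-85/282, b=Δ0−h0·(2M0+M1)/6=443/94
seg 1: a=2, c=M1/2=-255/94, d=(M2−M1)/(6·1)=201/94, b=Δ1−h1·(2M1+M2)/6=-161/47
seg 2: a=-2, c=M2/2=174/47, d=(M3−M2)/(6·2)=-29/47, b=Δ2−h2·(2M2+M3)/6=-229/94
t_q=13/4 → seg 1, τ=1/4; S=2+-161/47·τ+-255/94·τ²+201/94·τ³=6061/6016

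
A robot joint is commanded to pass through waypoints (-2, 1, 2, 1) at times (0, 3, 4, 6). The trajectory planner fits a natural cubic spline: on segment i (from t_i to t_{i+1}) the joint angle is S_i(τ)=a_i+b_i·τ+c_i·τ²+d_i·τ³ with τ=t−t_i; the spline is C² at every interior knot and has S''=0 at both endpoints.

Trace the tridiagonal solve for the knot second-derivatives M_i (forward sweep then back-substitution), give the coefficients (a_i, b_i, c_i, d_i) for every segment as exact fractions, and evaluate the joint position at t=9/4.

  seg 0: a=-2 b=85/94 c=0 d=1/94
  seg 1: a=1 b=56/47 c=9/94 d=-27/94
  seg 2: a=2 b=49/94 c=-36/47 d=6/47
S(9/4) = 937/6016

Δ: Δ0=1, Δ1=1, Δ2=-1/2
row 1: diag=8, rhs=0; c'=1/8, d'=0
row 2: denom=6−1·1/8=47/8; d'=(-9−1·0)/(47/8)=-72/47
back: M2=-72/47
back: M1=0−1/8·-72/47=9/47
M: M0=0, M1=9/47, M2=-72/47, M3=0
seg 0: a=-2, c=M0/2=0, d=(M1−M0)/(6·3)=1/94, b=Δ0−h0·(2M0+M1)/6=85/94
seg 1: a=1, c=M1/2=9/94, d=(M2−M1)/(6·1)=-27/94, b=Δ1−h1·(2M1+M2)/6=56/47
seg 2: a=2, c=M2/2=-36/47, d=(M3−M2)/(6·2)=6/47, b=Δ2−h2·(2M2+M3)/6=49/94
t_q=9/4 → seg 0, τ=9/4; S=-2+85/94·τ+0·τ²+1/94·τ³=937/6016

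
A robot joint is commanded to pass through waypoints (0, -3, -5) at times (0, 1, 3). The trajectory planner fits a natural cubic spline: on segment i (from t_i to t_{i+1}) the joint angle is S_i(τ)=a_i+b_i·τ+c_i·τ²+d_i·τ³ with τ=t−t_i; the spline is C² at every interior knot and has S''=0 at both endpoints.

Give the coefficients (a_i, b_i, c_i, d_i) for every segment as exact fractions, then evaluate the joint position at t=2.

  seg 0: a=0 b=-10/3 c=0 d=1/3
  seg 1: a=-3 b=-7/3 c=1 d=-1/6
S(2) = -9/2

Δ: Δ0=-3, Δ1=-1
row 1: diag=6, rhs=12; c'=1/3, d'=2
back: M1=2
M: M0=0, M1=2, M2=0
seg 0: a=0, c=M0/2=0, d=(M1−M0)/(6·1)=1/3, b=Δ0−h0·(2M0+M1)/6=-10/3
seg 1: a=-3, c=M1/2=1, d=(M2−M1)/(6·2)=-1/6, b=Δ1−h1·(2M1+M2)/6=-7/3
t_q=2 → seg 1, τ=1; S=-3+-7/3·τ+1·τ²+-1/6·τ³=-9/2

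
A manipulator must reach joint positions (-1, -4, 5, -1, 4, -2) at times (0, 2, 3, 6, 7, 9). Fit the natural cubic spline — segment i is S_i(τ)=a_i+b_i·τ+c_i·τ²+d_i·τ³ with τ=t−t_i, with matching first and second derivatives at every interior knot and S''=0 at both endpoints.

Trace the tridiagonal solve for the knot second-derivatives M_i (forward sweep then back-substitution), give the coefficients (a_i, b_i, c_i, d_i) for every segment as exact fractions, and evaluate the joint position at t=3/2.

Δ: Δ0=-3/2, Δ1=9, Δ2=-2, Δ3=5, Δ4=-3
row 1: diag=6, rhs=63; c'=1/6, d'=21/2
row 2: denom=8−1·1/6=47/6; d'=(-66−1·21/2)/(47/6)=-459/47
row 3: denom=8−3·18/47=322/47; d'=(42−3·-459/47)/(322/47)=3351/322
row 4: denom=6−1·47/322=1885/322; d'=(-48−1·3351/322)/(1885/322)=-18807/1885
back: M4=-18807/1885
back: M3=3351/322−47/322·-18807/1885=22362/1885
back: M2=-459/47−18/47·22362/1885=-26973/1885
back: M1=21/2−1/6·-26973/1885=24288/1885
M: M0=0, M1=24288/1885, M2=-26973/1885, M3=22362/1885, M4=-18807/1885, M5=0
seg 0: a=-1, c=M0/2=0, d=(M1−M0)/(6·2)=2024/1885, b=Δ0−h0·(2M0+M1)/6=-21847/3770
seg 1: a=-4, c=M1/2=12144/1885, d=(M2−M1)/(6·1)=-17087/3770, b=Δ1−h1·(2M1+M2)/6=26729/3770
seg 2: a=5, c=M2/2=-26973/3770, d=(M3−M2)/(6·3)=253/174, b=Δ2−h2·(2M2+M3)/6=12022/1885
seg 3: a=-1, c=M3/2=11181/1885, d=(M4−M3)/(6·1)=-13723/3770, b=Δ3−h3·(2M3+M4)/6=10211/3770
seg 4: a=4, c=M4/2=-18807/3770, d=(M5−M4)/(6·2)=6269/7540, b=Δ4−h4·(2M4+M5)/6=6883/1885
t_q=3/2 → seg 0, τ=3/2; S=-1+-21847/3770·τ+0·τ²+2024/1885·τ³=-45757/7540

  seg 0: a=-1 b=-21847/3770 c=0 d=2024/1885
  seg 1: a=-4 b=26729/3770 c=12144/1885 d=-17087/3770
  seg 2: a=5 b=12022/1885 c=-26973/3770 d=253/174
  seg 3: a=-1 b=10211/3770 c=11181/1885 d=-13723/3770
  seg 4: a=4 b=6883/1885 c=-18807/3770 d=6269/7540
S(3/2) = -45757/7540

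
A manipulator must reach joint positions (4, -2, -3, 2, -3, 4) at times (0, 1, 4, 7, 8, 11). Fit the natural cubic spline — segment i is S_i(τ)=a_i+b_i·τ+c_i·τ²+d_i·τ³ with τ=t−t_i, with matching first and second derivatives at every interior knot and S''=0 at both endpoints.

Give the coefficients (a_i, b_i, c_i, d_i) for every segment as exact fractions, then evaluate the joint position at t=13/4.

Δ: Δ0=-6, Δ1=-1/3, Δ2=5/3, Δ3=-5, Δ4=7/3
row 1: diag=8, rhs=34; c'=3/8, d'=17/4
row 2: denom=12−3·3/8=87/8; d'=(12−3·17/4)/(87/8)=-2/29
row 3: denom=8−3·8/29=208/29; d'=(-40−3·-2/29)/(208/29)=-577/104
row 4: denom=8−1·29/208=1635/208; d'=(44−1·-577/104)/(1635/208)=10306/1635
back: M4=10306/1635
back: M3=-577/104−29/208·10306/1635=-10508/1635
back: M2=-2/29−8/29·-10508/1635=2786/1635
back: M1=17/4−3/8·2786/1635=1968/545
M: M0=0, M1=1968/545, M2=2786/1635, M3=-10508/1635, M4=10306/1635, M5=0
seg 0: a=4, c=M0/2=0, d=(M1−M0)/(6·1)=328/545, b=Δ0−h0·(2M0+M1)/6=-3598/545
seg 1: a=-2, c=M1/2=984/545, d=(M2−M1)/(6·3)=-1559/14715, b=Δ1−h1·(2M1+M2)/6=-2614/545
seg 2: a=-3, c=M2/2=1393/1635, d=(M3−M2)/(6·3)=-6647/14715, b=Δ2−h2·(2M2+M3)/6=1731/545
seg 3: a=2, c=M3/2=-5254/1635, d=(M4−M3)/(6·1)=3469/1635, b=Δ3−h3·(2M3+M4)/6=-426/109
seg 4: a=-3, c=M4/2=5153/1635, d=(M5−M4)/(6·3)=-5153/14715, b=Δ4−h4·(2M4+M5)/6=-6491/1635
t_q=13/4 → seg 1, τ=9/4; S=-2+-2614/545·τ+984/545·τ²+-1559/14715·τ³=-169453/34880

  seg 0: a=4 b=-3598/545 c=0 d=328/545
  seg 1: a=-2 b=-2614/545 c=984/545 d=-1559/14715
  seg 2: a=-3 b=1731/545 c=1393/1635 d=-6647/14715
  seg 3: a=2 b=-426/109 c=-5254/1635 d=3469/1635
  seg 4: a=-3 b=-6491/1635 c=5153/1635 d=-5153/14715
S(13/4) = -169453/34880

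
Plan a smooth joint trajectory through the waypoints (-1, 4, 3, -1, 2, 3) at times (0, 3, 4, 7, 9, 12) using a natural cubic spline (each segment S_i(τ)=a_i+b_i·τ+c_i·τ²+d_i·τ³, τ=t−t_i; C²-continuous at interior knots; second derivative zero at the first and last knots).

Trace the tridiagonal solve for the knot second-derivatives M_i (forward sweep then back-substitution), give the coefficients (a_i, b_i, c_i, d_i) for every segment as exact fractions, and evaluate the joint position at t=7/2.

  seg 0: a=-1 b=387/148 c=0 d=-421/3996
  seg 1: a=4 b=-17/74 c=-421/444 d=79/444
  seg 2: a=3 b=-707/444 c=-46/111 d=667/3996
  seg 3: a=-1 b=95/222 c=161/148 d=-245/888
  seg 4: a=2 b=163/111 c=-21/37 d=7/111
S(7/2) = 13037/3552

Δ: Δ0=5/3, Δ1=-1, Δ2=-4/3, Δ3=3/2, Δ4=1/3
row 1: diag=8, rhs=-16; c'=1/8, d'=-2
row 2: denom=8−1·1/8=63/8; d'=(-2−1·-2)/(63/8)=0
row 3: denom=10−3·8/21=62/7; d'=(17−3·0)/(62/7)=119/62
row 4: denom=10−2·7/31=296/31; d'=(-7−2·119/62)/(296/31)=-42/37
back: M4=-42/37
back: M3=119/62−7/31·-42/37=161/74
back: M2=0−8/21·161/74=-92/111
back: M1=-2−1/8·-92/111=-421/222
M: M0=0, M1=-421/222, M2=-92/111, M3=161/74, M4=-42/37, M5=0
seg 0: a=-1, c=M0/2=0, d=(M1−M0)/(6·3)=-421/3996, b=Δ0−h0·(2M0+M1)/6=387/148
seg 1: a=4, c=M1/2=-421/444, d=(M2−M1)/(6·1)=79/444, b=Δ1−h1·(2M1+M2)/6=-17/74
seg 2: a=3, c=M2/2=-46/111, d=(M3−M2)/(6·3)=667/3996, b=Δ2−h2·(2M2+M3)/6=-707/444
seg 3: a=-1, c=M3/2=161/148, d=(M4−M3)/(6·2)=-245/888, b=Δ3−h3·(2M3+M4)/6=95/222
seg 4: a=2, c=M4/2=-21/37, d=(M5−M4)/(6·3)=7/111, b=Δ4−h4·(2M4+M5)/6=163/111
t_q=7/2 → seg 1, τ=1/2; S=4+-17/74·τ+-421/444·τ²+79/444·τ³=13037/3552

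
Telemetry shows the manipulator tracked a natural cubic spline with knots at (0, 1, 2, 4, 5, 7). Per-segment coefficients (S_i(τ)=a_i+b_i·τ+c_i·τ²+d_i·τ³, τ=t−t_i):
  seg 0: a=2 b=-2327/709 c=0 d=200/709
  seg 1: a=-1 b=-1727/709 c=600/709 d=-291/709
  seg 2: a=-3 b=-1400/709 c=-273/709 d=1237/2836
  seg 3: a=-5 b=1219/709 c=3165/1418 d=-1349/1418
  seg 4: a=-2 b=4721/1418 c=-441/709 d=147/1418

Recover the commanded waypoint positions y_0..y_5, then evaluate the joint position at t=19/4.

y_0=2 y_1=-1 y_2=-3 y_3=-5 y_4=-2 y_5=3
S(19/4) = -259219/90752

y_0 = S_0(0) = a_0 = 2
y_1 = S_1(0) = a_1 = -1
y_2 = S_2(0) = a_2 = -3
y_3 = S_3(0) = a_3 = -5
y_4 = S_4(0) = a_4 = -2
y_5 = S_4(2) = 3
t_q=19/4 is in segment 3 (τ=3/4); S_3(τ)=-259219/90752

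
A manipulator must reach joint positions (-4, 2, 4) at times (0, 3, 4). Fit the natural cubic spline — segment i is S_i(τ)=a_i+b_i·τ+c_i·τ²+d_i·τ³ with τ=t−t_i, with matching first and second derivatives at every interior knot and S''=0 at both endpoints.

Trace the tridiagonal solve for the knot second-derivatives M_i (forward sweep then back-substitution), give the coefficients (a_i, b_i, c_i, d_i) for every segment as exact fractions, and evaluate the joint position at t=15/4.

Δ: Δ0=2, Δ1=2
row 1: diag=8, rhs=0; c'=1/8, d'=0
back: M1=0
M: M0=0, M1=0, M2=0
seg 0: a=-4, c=M0/2=0, d=(M1−M0)/(6·3)=0, b=Δ0−h0·(2M0+M1)/6=2
seg 1: a=2, c=M1/2=0, d=(M2−M1)/(6·1)=0, b=Δ1−h1·(2M1+M2)/6=2
t_q=15/4 → seg 1, τ=3/4; S=2+2·τ+0·τ²+0·τ³=7/2

  seg 0: a=-4 b=2 c=0 d=0
  seg 1: a=2 b=2 c=0 d=0
S(15/4) = 7/2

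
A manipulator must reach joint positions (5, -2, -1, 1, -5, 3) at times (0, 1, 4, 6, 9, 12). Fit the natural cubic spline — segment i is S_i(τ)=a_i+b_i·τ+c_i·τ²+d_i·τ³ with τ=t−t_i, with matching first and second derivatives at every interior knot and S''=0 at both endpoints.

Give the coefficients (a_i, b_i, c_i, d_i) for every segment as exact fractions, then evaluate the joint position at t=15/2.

  seg 0: a=5 b=-2845/357 c=0 d=346/357
  seg 1: a=-2 b=-1807/357 c=346/119 d=-44/119
  seg 2: a=-1 b=857/357 c=-50/119 d=-50/357
  seg 3: a=1 b=-49/51 c=-150/119 d=979/3213
  seg 4: a=-5 b=-106/357 c=529/357 d=-529/3213
S(15/2) = -2141/952

Δ: Δ0=-7, Δ1=1/3, Δ2=1, Δ3=-2, Δ4=8/3
row 1: diag=8, rhs=44; c'=3/8, d'=11/2
row 2: denom=10−3·3/8=71/8; d'=(4−3·11/2)/(71/8)=-100/71
row 3: denom=10−2·16/71=678/71; d'=(-18−2·-100/71)/(678/71)=-539/339
row 4: denom=12−3·71/226=2499/226; d'=(28−3·-539/339)/(2499/226)=1058/357
back: M4=1058/357
back: M3=-539/339−71/226·1058/357=-300/119
back: M2=-100/71−16/71·-300/119=-100/119
back: M1=11/2−3/8·-100/119=692/119
M: M0=0, M1=692/119, M2=-100/119, M3=-300/119, M4=1058/357, M5=0
seg 0: a=5, c=M0/2=0, d=(M1−M0)/(6·1)=346/357, b=Δ0−h0·(2M0+M1)/6=-2845/357
seg 1: a=-2, c=M1/2=346/119, d=(M2−M1)/(6·3)=-44/119, b=Δ1−h1·(2M1+M2)/6=-1807/357
seg 2: a=-1, c=M2/2=-50/119, d=(M3−M2)/(6·2)=-50/357, b=Δ2−h2·(2M2+M3)/6=857/357
seg 3: a=1, c=M3/2=-150/119, d=(M4−M3)/(6·3)=979/3213, b=Δ3−h3·(2M3+M4)/6=-49/51
seg 4: a=-5, c=M4/2=529/357, d=(M5−M4)/(6·3)=-529/3213, b=Δ4−h4·(2M4+M5)/6=-106/357
t_q=15/2 → seg 3, τ=3/2; S=1+-49/51·τ+-150/119·τ²+979/3213·τ³=-2141/952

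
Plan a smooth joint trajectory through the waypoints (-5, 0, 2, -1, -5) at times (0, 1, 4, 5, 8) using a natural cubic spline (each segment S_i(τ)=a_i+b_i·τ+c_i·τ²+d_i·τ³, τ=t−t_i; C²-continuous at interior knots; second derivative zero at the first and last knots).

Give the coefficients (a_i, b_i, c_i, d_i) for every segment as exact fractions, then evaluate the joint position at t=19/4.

  seg 0: a=-5 b=65/12 c=0 d=-5/12
  seg 1: a=0 b=25/6 c=-5/4 d=1/36
  seg 2: a=2 b=-31/12 c=-1 d=7/12
  seg 3: a=-1 b=-17/6 c=3/4 d=-1/12
S(19/4) = -65/256

Δ: Δ0=5, Δ1=2/3, Δ2=-3, Δ3=-4/3
row 1: diag=8, rhs=-26; c'=3/8, d'=-13/4
row 2: denom=8−3·3/8=55/8; d'=(-22−3·-13/4)/(55/8)=-98/55
row 3: denom=8−1·8/55=432/55; d'=(10−1·-98/55)/(432/55)=3/2
back: M3=3/2
back: M2=-98/55−8/55·3/2=-2
back: M1=-13/4−3/8·-2=-5/2
M: M0=0, M1=-5/2, M2=-2, M3=3/2, M4=0
seg 0: a=-5, c=M0/2=0, d=(M1−M0)/(6·1)=-5/12, b=Δ0−h0·(2M0+M1)/6=65/12
seg 1: a=0, c=M1/2=-5/4, d=(M2−M1)/(6·3)=1/36, b=Δ1−h1·(2M1+M2)/6=25/6
seg 2: a=2, c=M2/2=-1, d=(M3−M2)/(6·1)=7/12, b=Δ2−h2·(2M2+M3)/6=-31/12
seg 3: a=-1, c=M3/2=3/4, d=(M4−M3)/(6·3)=-1/12, b=Δ3−h3·(2M3+M4)/6=-17/6
t_q=19/4 → seg 2, τ=3/4; S=2+-31/12·τ+-1·τ²+7/12·τ³=-65/256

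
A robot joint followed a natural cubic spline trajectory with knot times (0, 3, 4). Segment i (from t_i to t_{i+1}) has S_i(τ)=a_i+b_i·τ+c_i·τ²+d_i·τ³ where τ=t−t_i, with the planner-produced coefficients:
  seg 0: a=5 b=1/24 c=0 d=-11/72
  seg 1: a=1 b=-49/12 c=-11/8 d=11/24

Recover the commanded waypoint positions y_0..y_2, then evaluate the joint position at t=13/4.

y_0 = S_0(0) = a_0 = 5
y_1 = S_1(0) = a_1 = 1
y_2 = S_1(1) = -4
t_q=13/4 is in segment 1 (τ=1/4); S_1(τ)=-51/512

y_0=5 y_1=1 y_2=-4
S(13/4) = -51/512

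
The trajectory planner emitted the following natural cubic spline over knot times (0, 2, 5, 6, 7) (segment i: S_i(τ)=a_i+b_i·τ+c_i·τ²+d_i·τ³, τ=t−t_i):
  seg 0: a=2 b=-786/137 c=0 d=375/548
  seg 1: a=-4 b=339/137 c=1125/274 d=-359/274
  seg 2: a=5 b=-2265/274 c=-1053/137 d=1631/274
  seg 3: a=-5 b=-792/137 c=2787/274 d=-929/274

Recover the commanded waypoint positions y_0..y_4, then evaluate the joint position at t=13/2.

y_0=2 y_1=-4 y_2=5 y_3=-5 y_4=-4
S(13/2) = -12651/2192

y_0 = S_0(0) = a_0 = 2
y_1 = S_1(0) = a_1 = -4
y_2 = S_2(0) = a_2 = 5
y_3 = S_3(0) = a_3 = -5
y_4 = S_3(1) = -4
t_q=13/2 is in segment 3 (τ=1/2); S_3(τ)=-12651/2192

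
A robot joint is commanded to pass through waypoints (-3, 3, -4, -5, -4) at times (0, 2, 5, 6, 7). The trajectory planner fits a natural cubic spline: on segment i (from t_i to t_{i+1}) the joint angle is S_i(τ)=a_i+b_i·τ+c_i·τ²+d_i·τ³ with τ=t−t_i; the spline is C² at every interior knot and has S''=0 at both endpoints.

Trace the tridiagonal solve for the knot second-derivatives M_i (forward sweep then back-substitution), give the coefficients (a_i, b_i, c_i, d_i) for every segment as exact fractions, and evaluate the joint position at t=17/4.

  seg 0: a=-3 b=1759/411 c=0 d=-263/822
  seg 1: a=3 b=181/411 c=-263/137 d=409/1233
  seg 2: a=-4 b=-872/411 c=146/137 d=23/411
  seg 3: a=-5 b=73/411 c=169/137 d=-169/411
S(17/4) = -17091/8768

Δ: Δ0=3, Δ1=-7/3, Δ2=-1, Δ3=1
row 1: diag=10, rhs=-32; c'=3/10, d'=-16/5
row 2: denom=8−3·3/10=71/10; d'=(8−3·-16/5)/(71/10)=176/71
row 3: denom=4−1·10/71=274/71; d'=(12−1·176/71)/(274/71)=338/137
back: M3=338/137
back: M2=176/71−10/71·338/137=292/137
back: M1=-16/5−3/10·292/137=-526/137
M: M0=0, M1=-526/137, M2=292/137, M3=338/137, M4=0
seg 0: a=-3, c=M0/2=0, d=(M1−M0)/(6·2)=-263/822, b=Δ0−h0·(2M0+M1)/6=1759/411
seg 1: a=3, c=M1/2=-263/137, d=(M2−M1)/(6·3)=409/1233, b=Δ1−h1·(2M1+M2)/6=181/411
seg 2: a=-4, c=M2/2=146/137, d=(M3−M2)/(6·1)=23/411, b=Δ2−h2·(2M2+M3)/6=-872/411
seg 3: a=-5, c=M3/2=169/137, d=(M4−M3)/(6·1)=-169/411, b=Δ3−h3·(2M3+M4)/6=73/411
t_q=17/4 → seg 1, τ=9/4; S=3+181/411·τ+-263/137·τ²+409/1233·τ³=-17091/8768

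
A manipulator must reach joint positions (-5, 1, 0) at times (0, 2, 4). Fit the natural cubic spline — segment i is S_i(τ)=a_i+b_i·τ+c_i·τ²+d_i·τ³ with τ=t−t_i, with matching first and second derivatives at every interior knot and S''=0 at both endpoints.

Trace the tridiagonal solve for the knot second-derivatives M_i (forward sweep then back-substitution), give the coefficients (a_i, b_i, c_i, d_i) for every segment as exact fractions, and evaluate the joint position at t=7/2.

Δ: Δ0=3, Δ1=-1/2
row 1: diag=8, rhs=-21; c'=1/4, d'=-21/8
back: M1=-21/8
M: M0=0, M1=-21/8, M2=0
seg 0: a=-5, c=M0/2=0, d=(M1−M0)/(6·2)=-7/32, b=Δ0−h0·(2M0+M1)/6=31/8
seg 1: a=1, c=M1/2=-21/16, d=(M2−M1)/(6·2)=7/32, b=Δ1−h1·(2M1+M2)/6=5/4
t_q=7/2 → seg 1, τ=3/2; S=1+5/4·τ+-21/16·τ²+7/32·τ³=169/256

  seg 0: a=-5 b=31/8 c=0 d=-7/32
  seg 1: a=1 b=5/4 c=-21/16 d=7/32
S(7/2) = 169/256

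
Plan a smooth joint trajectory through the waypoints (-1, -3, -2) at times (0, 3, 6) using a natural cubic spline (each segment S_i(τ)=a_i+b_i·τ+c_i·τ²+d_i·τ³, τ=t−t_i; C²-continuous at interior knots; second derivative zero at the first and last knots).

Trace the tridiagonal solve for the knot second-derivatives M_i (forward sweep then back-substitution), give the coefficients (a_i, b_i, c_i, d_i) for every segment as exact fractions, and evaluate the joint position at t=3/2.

  seg 0: a=-1 b=-11/12 c=0 d=1/36
  seg 1: a=-3 b=-1/6 c=1/4 d=-1/36
S(3/2) = -73/32

Δ: Δ0=-2/3, Δ1=1/3
row 1: diag=12, rhs=6; c'=1/4, d'=1/2
back: M1=1/2
M: M0=0, M1=1/2, M2=0
seg 0: a=-1, c=M0/2=0, d=(M1−M0)/(6·3)=1/36, b=Δ0−h0·(2M0+M1)/6=-11/12
seg 1: a=-3, c=M1/2=1/4, d=(M2−M1)/(6·3)=-1/36, b=Δ1−h1·(2M1+M2)/6=-1/6
t_q=3/2 → seg 0, τ=3/2; S=-1+-11/12·τ+0·τ²+1/36·τ³=-73/32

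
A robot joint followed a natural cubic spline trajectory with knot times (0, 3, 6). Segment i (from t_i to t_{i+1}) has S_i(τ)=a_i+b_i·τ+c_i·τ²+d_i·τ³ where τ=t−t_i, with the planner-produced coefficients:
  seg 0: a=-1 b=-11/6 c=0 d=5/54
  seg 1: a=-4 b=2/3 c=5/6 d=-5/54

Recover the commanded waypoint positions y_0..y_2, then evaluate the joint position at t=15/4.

y_0 = S_0(0) = a_0 = -1
y_1 = S_1(0) = a_1 = -4
y_2 = S_1(3) = 3
t_q=15/4 is in segment 1 (τ=3/4); S_1(τ)=-393/128

y_0=-1 y_1=-4 y_2=3
S(15/4) = -393/128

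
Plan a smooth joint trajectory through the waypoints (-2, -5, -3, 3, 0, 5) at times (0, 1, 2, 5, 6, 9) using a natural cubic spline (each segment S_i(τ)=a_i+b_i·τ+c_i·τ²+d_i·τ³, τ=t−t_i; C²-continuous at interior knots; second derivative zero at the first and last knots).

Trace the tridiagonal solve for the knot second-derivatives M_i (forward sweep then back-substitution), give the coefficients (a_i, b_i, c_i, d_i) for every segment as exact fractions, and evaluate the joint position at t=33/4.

Δ: Δ0=-3, Δ1=2, Δ2=2, Δ3=-3, Δ4=5/3
row 1: diag=4, rhs=30; c'=1/4, d'=15/2
row 2: denom=8−1·1/4=31/4; d'=(0−1·15/2)/(31/4)=-30/31
row 3: denom=8−3·12/31=212/31; d'=(-30−3·-30/31)/(212/31)=-210/53
row 4: denom=8−1·31/212=1665/212; d'=(28−1·-210/53)/(1665/212)=6776/1665
back: M4=6776/1665
back: M3=-210/53−31/212·6776/1665=-7588/1665
back: M2=-30/31−12/31·-7588/1665=442/555
back: M1=15/2−1/4·442/555=4052/555
M: M0=0, M1=4052/555, M2=442/555, M3=-7588/1665, M4=6776/1665, M5=0
seg 0: a=-2, c=M0/2=0, d=(M1−M0)/(6·1)=2026/1665, b=Δ0−h0·(2M0+M1)/6=-7021/1665
seg 1: a=-5, c=M1/2=2026/555, d=(M2−M1)/(6·1)=-361/333, b=Δ1−h1·(2M1+M2)/6=-943/1665
seg 2: a=-3, c=M2/2=221/555, d=(M3−M2)/(6·3)=-4457/14985, b=Δ2−h2·(2M2+M3)/6=5798/1665
seg 3: a=3, c=M3/2=-3794/1665, d=(M4−M3)/(6·1)=266/185, b=Δ3−h3·(2M3+M4)/6=-719/333
seg 4: a=0, c=M4/2=3388/1665, d=(M5−M4)/(6·3)=-3388/14985, b=Δ4−h4·(2M4+M5)/6=-4001/1665
t_q=33/4 → seg 4, τ=9/4; S=0+-4001/1665·τ+3388/1665·τ²+-3388/14985·τ³=1373/592

  seg 0: a=-2 b=-7021/1665 c=0 d=2026/1665
  seg 1: a=-5 b=-943/1665 c=2026/555 d=-361/333
  seg 2: a=-3 b=5798/1665 c=221/555 d=-4457/14985
  seg 3: a=3 b=-719/333 c=-3794/1665 d=266/185
  seg 4: a=0 b=-4001/1665 c=3388/1665 d=-3388/14985
S(33/4) = 1373/592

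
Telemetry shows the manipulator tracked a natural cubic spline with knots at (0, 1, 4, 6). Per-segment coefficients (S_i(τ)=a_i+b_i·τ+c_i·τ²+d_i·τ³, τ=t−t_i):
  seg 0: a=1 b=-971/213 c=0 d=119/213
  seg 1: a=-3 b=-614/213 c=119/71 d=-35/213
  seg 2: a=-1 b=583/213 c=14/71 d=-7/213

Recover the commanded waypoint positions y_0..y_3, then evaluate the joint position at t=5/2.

y_0 = S_0(0) = a_0 = 1
y_1 = S_1(0) = a_1 = -3
y_2 = S_2(0) = a_2 = -1
y_3 = S_2(2) = 5
t_q=5/2 is in segment 1 (τ=3/2); S_1(τ)=-2333/568

y_0=1 y_1=-3 y_2=-1 y_3=5
S(5/2) = -2333/568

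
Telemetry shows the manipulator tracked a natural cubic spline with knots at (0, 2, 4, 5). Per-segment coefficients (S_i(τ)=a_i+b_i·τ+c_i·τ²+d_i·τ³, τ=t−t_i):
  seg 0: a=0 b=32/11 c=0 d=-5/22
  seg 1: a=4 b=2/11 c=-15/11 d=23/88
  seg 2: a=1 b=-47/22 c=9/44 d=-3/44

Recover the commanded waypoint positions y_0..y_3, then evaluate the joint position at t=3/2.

y_0=0 y_1=4 y_2=1 y_3=-1
S(3/2) = 633/176

y_0 = S_0(0) = a_0 = 0
y_1 = S_1(0) = a_1 = 4
y_2 = S_2(0) = a_2 = 1
y_3 = S_2(1) = -1
t_q=3/2 is in segment 0 (τ=3/2); S_0(τ)=633/176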